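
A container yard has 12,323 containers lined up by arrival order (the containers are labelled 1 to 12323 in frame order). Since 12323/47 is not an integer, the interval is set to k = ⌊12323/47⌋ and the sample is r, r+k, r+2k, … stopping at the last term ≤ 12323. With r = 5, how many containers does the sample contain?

k = ⌊12323/47⌋ = 262
Achieved size = ⌊(12323 − 5)/262⌋ + 1 = ⌊12318/262⌋ + 1 = 47 + 1 = 48
(last selection: 5 + 47×262 = 12319 ≤ 12323; next would be 12581 > 12323)

48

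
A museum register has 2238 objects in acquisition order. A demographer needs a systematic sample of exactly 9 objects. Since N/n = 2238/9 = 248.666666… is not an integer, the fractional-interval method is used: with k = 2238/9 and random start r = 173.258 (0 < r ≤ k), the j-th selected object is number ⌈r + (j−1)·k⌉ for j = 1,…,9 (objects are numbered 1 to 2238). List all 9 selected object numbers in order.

174, 422, 671, 920, 1168, 1417, 1666, 1914, 2163

j=1: r + 0k = 173.258 → ⌈·⌉ = 174
j=2: r + 1k = 421.924666… → ⌈·⌉ = 422
j=3: r + 2k = 670.591333… → ⌈·⌉ = 671
j=4: r + 3k = 919.258 → ⌈·⌉ = 920
j=5: r + 4k = 1167.924666… → ⌈·⌉ = 1168
j=6: r + 5k = 1416.591333… → ⌈·⌉ = 1417
j=7: r + 6k = 1665.258 → ⌈·⌉ = 1666
j=8: r + 7k = 1913.924666… → ⌈·⌉ = 1914
j=9: r + 8k = 2162.591333… → ⌈·⌉ = 2163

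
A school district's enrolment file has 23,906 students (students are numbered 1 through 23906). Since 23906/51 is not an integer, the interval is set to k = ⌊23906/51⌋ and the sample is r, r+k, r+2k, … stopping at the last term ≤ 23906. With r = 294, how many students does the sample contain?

k = ⌊23906/51⌋ = 468
Achieved size = ⌊(23906 − 294)/468⌋ + 1 = ⌊23612/468⌋ + 1 = 50 + 1 = 51
(last selection: 294 + 50×468 = 23694 ≤ 23906; next would be 24162 > 23906)

51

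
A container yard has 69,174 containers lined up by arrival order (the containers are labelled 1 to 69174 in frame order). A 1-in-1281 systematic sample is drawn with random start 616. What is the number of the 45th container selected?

k = 1281
45th selection = r + (45−1)·k = 616 + 44×1281 = 616 + 56364 = 56980

56980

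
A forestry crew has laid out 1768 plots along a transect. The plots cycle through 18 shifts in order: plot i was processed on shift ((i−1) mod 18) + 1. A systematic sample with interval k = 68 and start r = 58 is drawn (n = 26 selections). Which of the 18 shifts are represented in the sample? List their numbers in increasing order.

Consecutive selections differ by k = 68, so their shift numbers differ by 68 mod 18 = 14.
gcd(68, 18) = 2, so the sample visits 18/2 = 9 distinct residues mod 18.
Start 58 is shift 4; the shifts hit are 2, 4, 6, 8, 10, 12, 14, 16, 18.

2, 4, 6, 8, 10, 12, 14, 16, 18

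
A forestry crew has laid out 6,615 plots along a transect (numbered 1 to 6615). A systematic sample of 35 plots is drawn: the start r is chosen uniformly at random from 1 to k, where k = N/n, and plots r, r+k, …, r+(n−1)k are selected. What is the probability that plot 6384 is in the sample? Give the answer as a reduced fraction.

1/189

k = 6615/35 = 189.
Plot 6384 is selected iff r ≡ 6384 (mod 189); exactly one such r in {1,…,189}.
Inclusion probability = 1/189.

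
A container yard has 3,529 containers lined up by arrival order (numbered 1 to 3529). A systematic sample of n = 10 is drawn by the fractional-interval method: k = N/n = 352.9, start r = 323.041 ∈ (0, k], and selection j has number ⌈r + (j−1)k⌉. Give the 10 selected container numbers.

j=1: r + 0k = 323.041 → ⌈·⌉ = 324
j=2: r + 1k = 675.941 → ⌈·⌉ = 676
j=3: r + 2k = 1028.841 → ⌈·⌉ = 1029
j=4: r + 3k = 1381.741 → ⌈·⌉ = 1382
j=5: r + 4k = 1734.641 → ⌈·⌉ = 1735
j=6: r + 5k = 2087.541 → ⌈·⌉ = 2088
j=7: r + 6k = 2440.441 → ⌈·⌉ = 2441
j=8: r + 7k = 2793.341 → ⌈·⌉ = 2794
j=9: r + 8k = 3146.241 → ⌈·⌉ = 3147
j=10: r + 9k = 3499.141 → ⌈·⌉ = 3500

324, 676, 1029, 1382, 1735, 2088, 2441, 2794, 3147, 3500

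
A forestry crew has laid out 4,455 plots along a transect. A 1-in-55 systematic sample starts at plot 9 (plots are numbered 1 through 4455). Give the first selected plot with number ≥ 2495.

2539

k = 55
Steps past start: ⌈(2495 − 9)/55⌉ = ⌈2486/55⌉ = 46
Selected plot: 9 + 46×55 = 2539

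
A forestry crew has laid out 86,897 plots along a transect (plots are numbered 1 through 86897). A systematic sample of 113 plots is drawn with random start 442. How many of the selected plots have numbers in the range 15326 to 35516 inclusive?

k = 86897/113 = 769
First selection ≥ 15326: 442 + ⌈(15326−442)/769⌉·769 = 442 + 20×769 = 15822
Last selection ≤ 35516: 442 + ⌊(35516−442)/769⌋·769 = 442 + 45×769 = 35047
Count = 45 − 20 + 1 = 26

26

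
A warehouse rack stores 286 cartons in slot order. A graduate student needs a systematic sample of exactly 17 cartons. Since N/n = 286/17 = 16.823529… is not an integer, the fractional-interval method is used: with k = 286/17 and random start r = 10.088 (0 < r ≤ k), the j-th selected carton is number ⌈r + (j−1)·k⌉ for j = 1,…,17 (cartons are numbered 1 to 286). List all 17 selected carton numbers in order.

11, 27, 44, 61, 78, 95, 112, 128, 145, 162, 179, 196, 212, 229, 246, 263, 280

j=1: r + 0k = 10.088 → ⌈·⌉ = 11
j=2: r + 1k = 26.911529… → ⌈·⌉ = 27
j=3: r + 2k = 43.735058… → ⌈·⌉ = 44
j=4: r + 3k = 60.558588… → ⌈·⌉ = 61
j=5: r + 4k = 77.382117… → ⌈·⌉ = 78
j=6: r + 5k = 94.205647… → ⌈·⌉ = 95
j=7: r + 6k = 111.029176… → ⌈·⌉ = 112
j=8: r + 7k = 127.852705… → ⌈·⌉ = 128
j=9: r + 8k = 144.676235… → ⌈·⌉ = 145
j=10: r + 9k = 161.499764… → ⌈·⌉ = 162
j=11: r + 10k = 178.323294… → ⌈·⌉ = 179
j=12: r + 11k = 195.146823… → ⌈·⌉ = 196
j=13: r + 12k = 211.970352… → ⌈·⌉ = 212
j=14: r + 13k = 228.793882… → ⌈·⌉ = 229
j=15: r + 14k = 245.617411… → ⌈·⌉ = 246
j=16: r + 15k = 262.440941… → ⌈·⌉ = 263
j=17: r + 16k = 279.264470… → ⌈·⌉ = 280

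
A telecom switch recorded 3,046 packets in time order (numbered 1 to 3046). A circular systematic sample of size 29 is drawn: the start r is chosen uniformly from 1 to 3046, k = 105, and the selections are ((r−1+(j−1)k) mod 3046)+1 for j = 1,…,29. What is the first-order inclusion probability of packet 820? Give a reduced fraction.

29/3046

For each position j, as r ranges over 1…3046 the j-th selection hits every packet exactly once, so packet 820 is selected for exactly 29 of the 3046 starts.
Inclusion probability = 29/3046.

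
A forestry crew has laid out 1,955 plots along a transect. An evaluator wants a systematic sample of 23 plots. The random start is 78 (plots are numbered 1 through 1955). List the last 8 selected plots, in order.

k = N/n = 1955/23 = 85
16th selection = 78 + 15×85 = 1353
17th: 1353 + 85 = 1438
18th: 1438 + 85 = 1523
19th: 1523 + 85 = 1608
20th: 1608 + 85 = 1693
21st: 1693 + 85 = 1778
22nd: 1778 + 85 = 1863
23rd: 1863 + 85 = 1948

1353, 1438, 1523, 1608, 1693, 1778, 1863, 1948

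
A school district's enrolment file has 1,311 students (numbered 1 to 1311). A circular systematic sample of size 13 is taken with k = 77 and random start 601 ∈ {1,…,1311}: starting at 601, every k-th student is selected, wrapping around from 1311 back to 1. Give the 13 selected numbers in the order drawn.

Selection 1: 601
Selection 2: 601 + 77 = 678
Selection 3: 678 + 77 = 755
Selection 4: 755 + 77 = 832
Selection 5: 832 + 77 = 909
Selection 6: 909 + 77 = 986
Selection 7: 986 + 77 = 1063
Selection 8: 1063 + 77 = 1140
Selection 9: 1140 + 77 = 1217
Selection 10: 1217 + 77 = 1294
Selection 11: 1294 + 77 = 1371 → 1371 − 1311 = 60
Selection 12: 60 + 77 = 137
Selection 13: 137 + 77 = 214

601, 678, 755, 832, 909, 986, 1063, 1140, 1217, 1294, 60, 137, 214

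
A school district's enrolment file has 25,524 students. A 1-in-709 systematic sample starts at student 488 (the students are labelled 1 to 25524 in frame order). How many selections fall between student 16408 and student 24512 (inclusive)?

11

k = 709
First selection ≥ 16408: 488 + ⌈(16408−488)/709⌉·709 = 488 + 23×709 = 16795
Last selection ≤ 24512: 488 + ⌊(24512−488)/709⌋·709 = 488 + 33×709 = 23885
Count = 33 − 23 + 1 = 11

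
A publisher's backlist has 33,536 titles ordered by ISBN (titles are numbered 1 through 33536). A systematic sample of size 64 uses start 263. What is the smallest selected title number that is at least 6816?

k = 33536/64 = 524
Steps past start: ⌈(6816 − 263)/524⌉ = ⌈6553/524⌉ = 13
Selected title: 263 + 13×524 = 7075

7075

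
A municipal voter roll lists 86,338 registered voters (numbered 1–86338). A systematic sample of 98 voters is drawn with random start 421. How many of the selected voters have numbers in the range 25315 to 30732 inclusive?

k = 86338/98 = 881
First selection ≥ 25315: 421 + ⌈(25315−421)/881⌉·881 = 421 + 29×881 = 25970
Last selection ≤ 30732: 421 + ⌊(30732−421)/881⌋·881 = 421 + 34×881 = 30375
Count = 34 − 29 + 1 = 6

6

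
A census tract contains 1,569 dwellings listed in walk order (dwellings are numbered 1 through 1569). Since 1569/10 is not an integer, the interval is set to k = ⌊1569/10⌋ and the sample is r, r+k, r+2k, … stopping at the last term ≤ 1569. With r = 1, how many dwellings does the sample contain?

k = ⌊1569/10⌋ = 156
Achieved size = ⌊(1569 − 1)/156⌋ + 1 = ⌊1568/156⌋ + 1 = 10 + 1 = 11
(last selection: 1 + 10×156 = 1561 ≤ 1569; next would be 1717 > 1569)

11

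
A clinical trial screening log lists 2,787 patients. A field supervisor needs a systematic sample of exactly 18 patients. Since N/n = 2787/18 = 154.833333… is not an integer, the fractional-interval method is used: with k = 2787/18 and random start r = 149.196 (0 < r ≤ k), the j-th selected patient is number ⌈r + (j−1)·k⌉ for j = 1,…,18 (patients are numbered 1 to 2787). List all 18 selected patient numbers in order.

j=1: r + 0k = 149.196 → ⌈·⌉ = 150
j=2: r + 1k = 304.029333… → ⌈·⌉ = 305
j=3: r + 2k = 458.862666… → ⌈·⌉ = 459
j=4: r + 3k = 613.696 → ⌈·⌉ = 614
j=5: r + 4k = 768.529333… → ⌈·⌉ = 769
j=6: r + 5k = 923.362666… → ⌈·⌉ = 924
j=7: r + 6k = 1078.196 → ⌈·⌉ = 1079
j=8: r + 7k = 1233.029333… → ⌈·⌉ = 1234
j=9: r + 8k = 1387.862666… → ⌈·⌉ = 1388
j=10: r + 9k = 1542.696 → ⌈·⌉ = 1543
j=11: r + 10k = 1697.529333… → ⌈·⌉ = 1698
j=12: r + 11k = 1852.362666… → ⌈·⌉ = 1853
j=13: r + 12k = 2007.196 → ⌈·⌉ = 2008
j=14: r + 13k = 2162.029333… → ⌈·⌉ = 2163
j=15: r + 14k = 2316.862666… → ⌈·⌉ = 2317
j=16: r + 15k = 2471.696 → ⌈·⌉ = 2472
j=17: r + 16k = 2626.529333… → ⌈·⌉ = 2627
j=18: r + 17k = 2781.362666… → ⌈·⌉ = 2782

150, 305, 459, 614, 769, 924, 1079, 1234, 1388, 1543, 1698, 1853, 2008, 2163, 2317, 2472, 2627, 2782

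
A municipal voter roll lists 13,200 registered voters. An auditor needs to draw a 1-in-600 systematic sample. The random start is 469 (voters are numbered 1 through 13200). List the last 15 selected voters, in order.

4669, 5269, 5869, 6469, 7069, 7669, 8269, 8869, 9469, 10069, 10669, 11269, 11869, 12469, 13069

8th selection = 469 + 7×600 = 4669
9th: 4669 + 600 = 5269
10th: 5269 + 600 = 5869
11th: 5869 + 600 = 6469
12th: 6469 + 600 = 7069
13th: 7069 + 600 = 7669
14th: 7669 + 600 = 8269
15th: 8269 + 600 = 8869
16th: 8869 + 600 = 9469
17th: 9469 + 600 = 10069
18th: 10069 + 600 = 10669
19th: 10669 + 600 = 11269
20th: 11269 + 600 = 11869
21st: 11869 + 600 = 12469
22nd: 12469 + 600 = 13069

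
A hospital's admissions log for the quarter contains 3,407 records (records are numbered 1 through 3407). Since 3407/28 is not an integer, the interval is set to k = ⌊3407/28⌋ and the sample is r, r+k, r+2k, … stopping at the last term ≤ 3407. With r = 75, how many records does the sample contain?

28

k = ⌊3407/28⌋ = 121
Achieved size = ⌊(3407 − 75)/121⌋ + 1 = ⌊3332/121⌋ + 1 = 27 + 1 = 28
(last selection: 75 + 27×121 = 3342 ≤ 3407; next would be 3463 > 3407)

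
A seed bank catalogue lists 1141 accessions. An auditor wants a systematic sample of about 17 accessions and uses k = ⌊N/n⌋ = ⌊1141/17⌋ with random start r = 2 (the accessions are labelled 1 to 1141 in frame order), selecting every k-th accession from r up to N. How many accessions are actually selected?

18

k = ⌊1141/17⌋ = 67
Achieved size = ⌊(1141 − 2)/67⌋ + 1 = ⌊1139/67⌋ + 1 = 17 + 1 = 18
(last selection: 2 + 17×67 = 1141 ≤ 1141; next would be 1208 > 1141)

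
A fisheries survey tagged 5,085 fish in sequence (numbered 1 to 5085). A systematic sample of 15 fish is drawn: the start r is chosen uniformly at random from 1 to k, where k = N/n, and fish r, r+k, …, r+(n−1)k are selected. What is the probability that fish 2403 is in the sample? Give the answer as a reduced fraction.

1/339

k = 5085/15 = 339.
Fish 2403 is selected iff r ≡ 2403 (mod 339); exactly one such r in {1,…,339}.
Inclusion probability = 1/339.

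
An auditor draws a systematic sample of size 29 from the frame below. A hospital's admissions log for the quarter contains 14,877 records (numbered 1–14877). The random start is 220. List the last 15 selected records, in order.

k = N/n = 14877/29 = 513
15th selection = 220 + 14×513 = 7402
16th: 7402 + 513 = 7915
17th: 7915 + 513 = 8428
18th: 8428 + 513 = 8941
19th: 8941 + 513 = 9454
20th: 9454 + 513 = 9967
21st: 9967 + 513 = 10480
22nd: 10480 + 513 = 10993
23rd: 10993 + 513 = 11506
24th: 11506 + 513 = 12019
25th: 12019 + 513 = 12532
26th: 12532 + 513 = 13045
27th: 13045 + 513 = 13558
28th: 13558 + 513 = 14071
29th: 14071 + 513 = 14584

7402, 7915, 8428, 8941, 9454, 9967, 10480, 10993, 11506, 12019, 12532, 13045, 13558, 14071, 14584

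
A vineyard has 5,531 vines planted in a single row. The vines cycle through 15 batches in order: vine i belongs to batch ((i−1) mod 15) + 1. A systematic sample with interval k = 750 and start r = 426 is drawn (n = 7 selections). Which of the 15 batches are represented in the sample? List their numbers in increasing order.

Consecutive selections differ by k = 750, so their batch numbers differ by 750 mod 15 = 0.
gcd(750, 15) = 15, so the sample visits 15/15 = 1 distinct residues mod 15.
Start 426 is batch 6; the batches hit are 6.

6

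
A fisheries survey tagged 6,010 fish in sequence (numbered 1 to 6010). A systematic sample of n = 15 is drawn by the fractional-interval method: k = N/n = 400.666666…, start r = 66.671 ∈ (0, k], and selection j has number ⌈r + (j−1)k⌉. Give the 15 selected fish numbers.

67, 468, 869, 1269, 1670, 2071, 2471, 2872, 3273, 3673, 4074, 4475, 4875, 5276, 5677

j=1: r + 0k = 66.671 → ⌈·⌉ = 67
j=2: r + 1k = 467.337666… → ⌈·⌉ = 468
j=3: r + 2k = 868.004333… → ⌈·⌉ = 869
j=4: r + 3k = 1268.671 → ⌈·⌉ = 1269
j=5: r + 4k = 1669.337666… → ⌈·⌉ = 1670
j=6: r + 5k = 2070.004333… → ⌈·⌉ = 2071
j=7: r + 6k = 2470.671 → ⌈·⌉ = 2471
j=8: r + 7k = 2871.337666… → ⌈·⌉ = 2872
j=9: r + 8k = 3272.004333… → ⌈·⌉ = 3273
j=10: r + 9k = 3672.671 → ⌈·⌉ = 3673
j=11: r + 10k = 4073.337666… → ⌈·⌉ = 4074
j=12: r + 11k = 4474.004333… → ⌈·⌉ = 4475
j=13: r + 12k = 4874.671 → ⌈·⌉ = 4875
j=14: r + 13k = 5275.337666… → ⌈·⌉ = 5276
j=15: r + 14k = 5676.004333… → ⌈·⌉ = 5677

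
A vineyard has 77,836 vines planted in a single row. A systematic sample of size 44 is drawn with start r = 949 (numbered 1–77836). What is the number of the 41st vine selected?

71709

k = 77836/44 = 1769
41st selection = r + (41−1)·k = 949 + 40×1769 = 949 + 70760 = 71709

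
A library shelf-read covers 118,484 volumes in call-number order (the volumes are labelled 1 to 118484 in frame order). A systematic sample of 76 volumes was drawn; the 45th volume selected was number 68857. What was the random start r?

k = 118484/76 = 1559
r = 68857 − (45−1)×1559 = 68857 − 68596 = 261

261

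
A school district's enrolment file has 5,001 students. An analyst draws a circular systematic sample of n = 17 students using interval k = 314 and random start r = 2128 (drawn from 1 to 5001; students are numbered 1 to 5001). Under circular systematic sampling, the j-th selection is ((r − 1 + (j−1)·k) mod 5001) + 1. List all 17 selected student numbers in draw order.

Selection 1: 2128
Selection 2: 2128 + 314 = 2442
Selection 3: 2442 + 314 = 2756
Selection 4: 2756 + 314 = 3070
Selection 5: 3070 + 314 = 3384
Selection 6: 3384 + 314 = 3698
Selection 7: 3698 + 314 = 4012
Selection 8: 4012 + 314 = 4326
Selection 9: 4326 + 314 = 4640
Selection 10: 4640 + 314 = 4954
Selection 11: 4954 + 314 = 5268 → 5268 − 5001 = 267
Selection 12: 267 + 314 = 581
Selection 13: 581 + 314 = 895
Selection 14: 895 + 314 = 1209
Selection 15: 1209 + 314 = 1523
Selection 16: 1523 + 314 = 1837
Selection 17: 1837 + 314 = 2151

2128, 2442, 2756, 3070, 3384, 3698, 4012, 4326, 4640, 4954, 267, 581, 895, 1209, 1523, 1837, 2151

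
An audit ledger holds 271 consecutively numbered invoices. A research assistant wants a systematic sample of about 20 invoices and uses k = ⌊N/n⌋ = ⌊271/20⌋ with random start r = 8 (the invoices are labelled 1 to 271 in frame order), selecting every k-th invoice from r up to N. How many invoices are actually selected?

k = ⌊271/20⌋ = 13
Achieved size = ⌊(271 − 8)/13⌋ + 1 = ⌊263/13⌋ + 1 = 20 + 1 = 21
(last selection: 8 + 20×13 = 268 ≤ 271; next would be 281 > 271)

21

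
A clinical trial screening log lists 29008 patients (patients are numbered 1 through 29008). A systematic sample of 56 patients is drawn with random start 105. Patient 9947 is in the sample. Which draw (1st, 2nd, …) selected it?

20

k = 29008/56 = 518
position = (9947 − 105)/518 + 1 = 9842/518 + 1 = 19 + 1 = 20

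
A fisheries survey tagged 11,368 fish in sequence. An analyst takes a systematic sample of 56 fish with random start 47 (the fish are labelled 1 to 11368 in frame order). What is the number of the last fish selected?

k = 11368/56 = 203
56th selection = r + (56−1)·k = 47 + 55×203 = 47 + 11165 = 11212

11212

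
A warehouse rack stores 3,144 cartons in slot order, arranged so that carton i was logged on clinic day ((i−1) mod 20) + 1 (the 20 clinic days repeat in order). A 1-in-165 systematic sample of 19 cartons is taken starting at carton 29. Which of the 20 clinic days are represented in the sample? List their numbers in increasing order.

Consecutive selections differ by k = 165, so their clinic day numbers differ by 165 mod 20 = 5.
gcd(165, 20) = 5, so the sample visits 20/5 = 4 distinct residues mod 20.
Start 29 is clinic day 9; the clinic days hit are 4, 9, 14, 19.

4, 9, 14, 19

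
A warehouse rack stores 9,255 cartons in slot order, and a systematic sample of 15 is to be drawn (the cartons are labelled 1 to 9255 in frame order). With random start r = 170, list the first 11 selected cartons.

170, 787, 1404, 2021, 2638, 3255, 3872, 4489, 5106, 5723, 6340

k = N/n = 9255/15 = 617
carton 1: 170
carton 2: 170 + 617 = 787
carton 3: 787 + 617 = 1404
carton 4: 1404 + 617 = 2021
carton 5: 2021 + 617 = 2638
carton 6: 2638 + 617 = 3255
carton 7: 3255 + 617 = 3872
carton 8: 3872 + 617 = 4489
carton 9: 4489 + 617 = 5106
carton 10: 5106 + 617 = 5723
carton 11: 5723 + 617 = 6340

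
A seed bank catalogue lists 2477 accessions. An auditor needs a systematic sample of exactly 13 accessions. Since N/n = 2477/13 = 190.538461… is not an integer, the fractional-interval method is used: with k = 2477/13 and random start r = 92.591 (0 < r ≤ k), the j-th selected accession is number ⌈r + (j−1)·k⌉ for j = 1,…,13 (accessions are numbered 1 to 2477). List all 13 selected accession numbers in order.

j=1: r + 0k = 92.591 → ⌈·⌉ = 93
j=2: r + 1k = 283.129461… → ⌈·⌉ = 284
j=3: r + 2k = 473.667923… → ⌈·⌉ = 474
j=4: r + 3k = 664.206384… → ⌈·⌉ = 665
j=5: r + 4k = 854.744846… → ⌈·⌉ = 855
j=6: r + 5k = 1045.283307… → ⌈·⌉ = 1046
j=7: r + 6k = 1235.821769… → ⌈·⌉ = 1236
j=8: r + 7k = 1426.360230… → ⌈·⌉ = 1427
j=9: r + 8k = 1616.898692… → ⌈·⌉ = 1617
j=10: r + 9k = 1807.437153… → ⌈·⌉ = 1808
j=11: r + 10k = 1997.975615… → ⌈·⌉ = 1998
j=12: r + 11k = 2188.514076… → ⌈·⌉ = 2189
j=13: r + 12k = 2379.052538… → ⌈·⌉ = 2380

93, 284, 474, 665, 855, 1046, 1236, 1427, 1617, 1808, 1998, 2189, 2380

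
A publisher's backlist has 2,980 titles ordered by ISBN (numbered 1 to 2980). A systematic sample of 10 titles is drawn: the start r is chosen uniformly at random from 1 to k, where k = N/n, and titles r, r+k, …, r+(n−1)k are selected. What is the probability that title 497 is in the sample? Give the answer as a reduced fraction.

k = 2980/10 = 298.
Title 497 is selected iff r ≡ 497 (mod 298); exactly one such r in {1,…,298}.
Inclusion probability = 1/298.

1/298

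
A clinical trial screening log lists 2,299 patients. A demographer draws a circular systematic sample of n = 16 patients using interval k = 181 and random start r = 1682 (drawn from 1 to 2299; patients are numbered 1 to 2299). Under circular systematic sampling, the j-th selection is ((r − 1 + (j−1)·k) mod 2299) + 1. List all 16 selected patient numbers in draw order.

Selection 1: 1682
Selection 2: 1682 + 181 = 1863
Selection 3: 1863 + 181 = 2044
Selection 4: 2044 + 181 = 2225
Selection 5: 2225 + 181 = 2406 → 2406 − 2299 = 107
Selection 6: 107 + 181 = 288
Selection 7: 288 + 181 = 469
Selection 8: 469 + 181 = 650
Selection 9: 650 + 181 = 831
Selection 10: 831 + 181 = 1012
Selection 11: 1012 + 181 = 1193
Selection 12: 1193 + 181 = 1374
Selection 13: 1374 + 181 = 1555
Selection 14: 1555 + 181 = 1736
Selection 15: 1736 + 181 = 1917
Selection 16: 1917 + 181 = 2098

1682, 1863, 2044, 2225, 107, 288, 469, 650, 831, 1012, 1193, 1374, 1555, 1736, 1917, 2098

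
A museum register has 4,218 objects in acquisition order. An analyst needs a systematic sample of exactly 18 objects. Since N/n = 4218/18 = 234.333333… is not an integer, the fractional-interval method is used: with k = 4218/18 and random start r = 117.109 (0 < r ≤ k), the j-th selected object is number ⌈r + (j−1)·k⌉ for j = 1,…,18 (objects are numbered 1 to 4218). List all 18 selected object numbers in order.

j=1: r + 0k = 117.109 → ⌈·⌉ = 118
j=2: r + 1k = 351.442333… → ⌈·⌉ = 352
j=3: r + 2k = 585.775666… → ⌈·⌉ = 586
j=4: r + 3k = 820.109 → ⌈·⌉ = 821
j=5: r + 4k = 1054.442333… → ⌈·⌉ = 1055
j=6: r + 5k = 1288.775666… → ⌈·⌉ = 1289
j=7: r + 6k = 1523.109 → ⌈·⌉ = 1524
j=8: r + 7k = 1757.442333… → ⌈·⌉ = 1758
j=9: r + 8k = 1991.775666… → ⌈·⌉ = 1992
j=10: r + 9k = 2226.109 → ⌈·⌉ = 2227
j=11: r + 10k = 2460.442333… → ⌈·⌉ = 2461
j=12: r + 11k = 2694.775666… → ⌈·⌉ = 2695
j=13: r + 12k = 2929.109 → ⌈·⌉ = 2930
j=14: r + 13k = 3163.442333… → ⌈·⌉ = 3164
j=15: r + 14k = 3397.775666… → ⌈·⌉ = 3398
j=16: r + 15k = 3632.109 → ⌈·⌉ = 3633
j=17: r + 16k = 3866.442333… → ⌈·⌉ = 3867
j=18: r + 17k = 4100.775666… → ⌈·⌉ = 4101

118, 352, 586, 821, 1055, 1289, 1524, 1758, 1992, 2227, 2461, 2695, 2930, 3164, 3398, 3633, 3867, 4101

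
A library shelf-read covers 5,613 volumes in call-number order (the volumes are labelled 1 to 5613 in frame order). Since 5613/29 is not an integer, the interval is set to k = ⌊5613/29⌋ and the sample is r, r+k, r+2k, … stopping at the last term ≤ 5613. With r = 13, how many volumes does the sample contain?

30

k = ⌊5613/29⌋ = 193
Achieved size = ⌊(5613 − 13)/193⌋ + 1 = ⌊5600/193⌋ + 1 = 29 + 1 = 30
(last selection: 13 + 29×193 = 5610 ≤ 5613; next would be 5803 > 5613)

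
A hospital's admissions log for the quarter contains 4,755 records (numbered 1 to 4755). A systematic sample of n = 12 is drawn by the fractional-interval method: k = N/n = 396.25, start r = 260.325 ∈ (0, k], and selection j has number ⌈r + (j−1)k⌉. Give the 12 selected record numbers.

j=1: r + 0k = 260.325 → ⌈·⌉ = 261
j=2: r + 1k = 656.575 → ⌈·⌉ = 657
j=3: r + 2k = 1052.825 → ⌈·⌉ = 1053
j=4: r + 3k = 1449.075 → ⌈·⌉ = 1450
j=5: r + 4k = 1845.325 → ⌈·⌉ = 1846
j=6: r + 5k = 2241.575 → ⌈·⌉ = 2242
j=7: r + 6k = 2637.825 → ⌈·⌉ = 2638
j=8: r + 7k = 3034.075 → ⌈·⌉ = 3035
j=9: r + 8k = 3430.325 → ⌈·⌉ = 3431
j=10: r + 9k = 3826.575 → ⌈·⌉ = 3827
j=11: r + 10k = 4222.825 → ⌈·⌉ = 4223
j=12: r + 11k = 4619.075 → ⌈·⌉ = 4620

261, 657, 1053, 1450, 1846, 2242, 2638, 3035, 3431, 3827, 4223, 4620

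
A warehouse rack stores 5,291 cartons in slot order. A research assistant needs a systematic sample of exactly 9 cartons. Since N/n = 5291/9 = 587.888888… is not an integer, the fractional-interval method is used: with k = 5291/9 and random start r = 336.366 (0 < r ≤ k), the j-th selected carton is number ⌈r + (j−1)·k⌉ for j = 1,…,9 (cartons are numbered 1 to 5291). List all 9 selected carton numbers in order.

j=1: r + 0k = 336.366 → ⌈·⌉ = 337
j=2: r + 1k = 924.254888… → ⌈·⌉ = 925
j=3: r + 2k = 1512.143777… → ⌈·⌉ = 1513
j=4: r + 3k = 2100.032666… → ⌈·⌉ = 2101
j=5: r + 4k = 2687.921555… → ⌈·⌉ = 2688
j=6: r + 5k = 3275.810444… → ⌈·⌉ = 3276
j=7: r + 6k = 3863.699333… → ⌈·⌉ = 3864
j=8: r + 7k = 4451.588222… → ⌈·⌉ = 4452
j=9: r + 8k = 5039.477111… → ⌈·⌉ = 5040

337, 925, 1513, 2101, 2688, 3276, 3864, 4452, 5040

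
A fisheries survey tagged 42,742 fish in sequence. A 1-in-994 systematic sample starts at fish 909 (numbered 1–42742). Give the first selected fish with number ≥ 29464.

k = 994
Steps past start: ⌈(29464 − 909)/994⌉ = ⌈28555/994⌉ = 29
Selected fish: 909 + 29×994 = 29735

29735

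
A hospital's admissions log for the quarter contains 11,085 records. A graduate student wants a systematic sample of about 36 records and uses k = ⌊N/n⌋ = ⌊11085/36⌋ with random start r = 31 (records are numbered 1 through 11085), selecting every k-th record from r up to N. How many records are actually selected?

37

k = ⌊11085/36⌋ = 307
Achieved size = ⌊(11085 − 31)/307⌋ + 1 = ⌊11054/307⌋ + 1 = 36 + 1 = 37
(last selection: 31 + 36×307 = 11083 ≤ 11085; next would be 11390 > 11085)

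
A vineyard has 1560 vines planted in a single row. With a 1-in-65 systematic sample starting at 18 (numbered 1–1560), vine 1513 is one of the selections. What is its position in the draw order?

k = 65
position = (1513 − 18)/65 + 1 = 1495/65 + 1 = 23 + 1 = 24

24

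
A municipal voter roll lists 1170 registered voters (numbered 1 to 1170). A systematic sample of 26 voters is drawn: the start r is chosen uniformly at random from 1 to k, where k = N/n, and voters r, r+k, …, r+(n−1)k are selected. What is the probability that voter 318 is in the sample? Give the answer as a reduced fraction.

k = 1170/26 = 45.
Voter 318 is selected iff r ≡ 318 (mod 45); exactly one such r in {1,…,45}.
Inclusion probability = 1/45.

1/45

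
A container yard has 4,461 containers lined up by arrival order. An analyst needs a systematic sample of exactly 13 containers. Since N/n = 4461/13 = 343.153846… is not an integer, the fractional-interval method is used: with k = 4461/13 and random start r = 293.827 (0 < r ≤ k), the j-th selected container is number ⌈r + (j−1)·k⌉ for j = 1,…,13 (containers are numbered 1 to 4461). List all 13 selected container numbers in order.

294, 637, 981, 1324, 1667, 2010, 2353, 2696, 3040, 3383, 3726, 4069, 4412

j=1: r + 0k = 293.827 → ⌈·⌉ = 294
j=2: r + 1k = 636.980846… → ⌈·⌉ = 637
j=3: r + 2k = 980.134692… → ⌈·⌉ = 981
j=4: r + 3k = 1323.288538… → ⌈·⌉ = 1324
j=5: r + 4k = 1666.442384… → ⌈·⌉ = 1667
j=6: r + 5k = 2009.596230… → ⌈·⌉ = 2010
j=7: r + 6k = 2352.750076… → ⌈·⌉ = 2353
j=8: r + 7k = 2695.903923… → ⌈·⌉ = 2696
j=9: r + 8k = 3039.057769… → ⌈·⌉ = 3040
j=10: r + 9k = 3382.211615… → ⌈·⌉ = 3383
j=11: r + 10k = 3725.365461… → ⌈·⌉ = 3726
j=12: r + 11k = 4068.519307… → ⌈·⌉ = 4069
j=13: r + 12k = 4411.673153… → ⌈·⌉ = 4412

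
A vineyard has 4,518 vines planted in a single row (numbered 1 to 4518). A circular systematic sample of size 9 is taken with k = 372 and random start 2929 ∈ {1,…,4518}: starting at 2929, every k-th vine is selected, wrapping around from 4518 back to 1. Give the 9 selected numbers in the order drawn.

Selection 1: 2929
Selection 2: 2929 + 372 = 3301
Selection 3: 3301 + 372 = 3673
Selection 4: 3673 + 372 = 4045
Selection 5: 4045 + 372 = 4417
Selection 6: 4417 + 372 = 4789 → 4789 − 4518 = 271
Selection 7: 271 + 372 = 643
Selection 8: 643 + 372 = 1015
Selection 9: 1015 + 372 = 1387

2929, 3301, 3673, 4045, 4417, 271, 643, 1015, 1387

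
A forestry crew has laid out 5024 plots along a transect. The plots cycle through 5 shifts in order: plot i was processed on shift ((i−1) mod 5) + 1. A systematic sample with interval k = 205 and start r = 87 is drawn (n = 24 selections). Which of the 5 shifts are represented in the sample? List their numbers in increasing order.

2

Consecutive selections differ by k = 205, so their shift numbers differ by 205 mod 5 = 0.
gcd(205, 5) = 5, so the sample visits 5/5 = 1 distinct residues mod 5.
Start 87 is shift 2; the shifts hit are 2.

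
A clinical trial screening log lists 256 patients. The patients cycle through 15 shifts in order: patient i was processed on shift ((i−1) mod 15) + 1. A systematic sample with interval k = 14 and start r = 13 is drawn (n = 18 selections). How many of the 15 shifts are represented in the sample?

15

Consecutive selections differ by k = 14, so their shift numbers differ by 14 mod 15 = 14.
gcd(14, 15) = 1, so the sample visits 15/1 = 15 distinct residues mod 15.
Start 13 is shift 13; the shifts hit are 1, 2, 3, 4, 5, 6, 7, 8, 9, 10, 11, 12, 13, 14, 15.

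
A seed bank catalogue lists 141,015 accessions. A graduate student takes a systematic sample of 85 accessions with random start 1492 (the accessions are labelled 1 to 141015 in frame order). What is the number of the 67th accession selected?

k = 141015/85 = 1659
67th selection = r + (67−1)·k = 1492 + 66×1659 = 1492 + 109494 = 110986

110986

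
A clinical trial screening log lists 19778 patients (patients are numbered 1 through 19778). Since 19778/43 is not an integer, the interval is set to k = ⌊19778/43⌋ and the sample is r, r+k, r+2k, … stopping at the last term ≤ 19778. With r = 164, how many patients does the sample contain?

43

k = ⌊19778/43⌋ = 459
Achieved size = ⌊(19778 − 164)/459⌋ + 1 = ⌊19614/459⌋ + 1 = 42 + 1 = 43
(last selection: 164 + 42×459 = 19442 ≤ 19778; next would be 19901 > 19778)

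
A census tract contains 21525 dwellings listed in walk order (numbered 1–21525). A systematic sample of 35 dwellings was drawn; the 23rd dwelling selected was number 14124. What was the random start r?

594

k = 21525/35 = 615
r = 14124 − (23−1)×615 = 14124 − 13530 = 594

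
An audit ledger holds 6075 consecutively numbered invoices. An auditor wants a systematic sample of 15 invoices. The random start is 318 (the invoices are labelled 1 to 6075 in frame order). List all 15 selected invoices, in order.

318, 723, 1128, 1533, 1938, 2343, 2748, 3153, 3558, 3963, 4368, 4773, 5178, 5583, 5988

k = N/n = 6075/15 = 405
invoice 1: 318
invoice 2: 318 + 405 = 723
invoice 3: 723 + 405 = 1128
invoice 4: 1128 + 405 = 1533
invoice 5: 1533 + 405 = 1938
invoice 6: 1938 + 405 = 2343
invoice 7: 2343 + 405 = 2748
invoice 8: 2748 + 405 = 3153
invoice 9: 3153 + 405 = 3558
invoice 10: 3558 + 405 = 3963
invoice 11: 3963 + 405 = 4368
invoice 12: 4368 + 405 = 4773
invoice 13: 4773 + 405 = 5178
invoice 14: 5178 + 405 = 5583
invoice 15: 5583 + 405 = 5988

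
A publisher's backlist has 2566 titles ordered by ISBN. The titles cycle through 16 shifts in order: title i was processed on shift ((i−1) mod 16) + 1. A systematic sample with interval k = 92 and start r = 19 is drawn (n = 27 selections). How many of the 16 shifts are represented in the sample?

4

Consecutive selections differ by k = 92, so their shift numbers differ by 92 mod 16 = 12.
gcd(92, 16) = 4, so the sample visits 16/4 = 4 distinct residues mod 16.
Start 19 is shift 3; the shifts hit are 3, 7, 11, 15.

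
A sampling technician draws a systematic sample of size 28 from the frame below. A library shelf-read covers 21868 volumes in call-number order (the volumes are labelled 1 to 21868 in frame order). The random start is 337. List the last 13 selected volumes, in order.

k = N/n = 21868/28 = 781
16th selection = 337 + 15×781 = 12052
17th: 12052 + 781 = 12833
18th: 12833 + 781 = 13614
19th: 13614 + 781 = 14395
20th: 14395 + 781 = 15176
21st: 15176 + 781 = 15957
22nd: 15957 + 781 = 16738
23rd: 16738 + 781 = 17519
24th: 17519 + 781 = 18300
25th: 18300 + 781 = 19081
26th: 19081 + 781 = 19862
27th: 19862 + 781 = 20643
28th: 20643 + 781 = 21424

12052, 12833, 13614, 14395, 15176, 15957, 16738, 17519, 18300, 19081, 19862, 20643, 21424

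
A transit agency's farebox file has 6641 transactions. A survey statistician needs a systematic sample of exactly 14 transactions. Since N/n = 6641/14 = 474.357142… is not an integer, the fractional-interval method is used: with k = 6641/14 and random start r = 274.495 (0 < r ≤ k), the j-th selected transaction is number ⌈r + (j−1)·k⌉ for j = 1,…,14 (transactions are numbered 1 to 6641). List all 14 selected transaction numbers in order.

j=1: r + 0k = 274.495 → ⌈·⌉ = 275
j=2: r + 1k = 748.852142… → ⌈·⌉ = 749
j=3: r + 2k = 1223.209285… → ⌈·⌉ = 1224
j=4: r + 3k = 1697.566428… → ⌈·⌉ = 1698
j=5: r + 4k = 2171.923571… → ⌈·⌉ = 2172
j=6: r + 5k = 2646.280714… → ⌈·⌉ = 2647
j=7: r + 6k = 3120.637857… → ⌈·⌉ = 3121
j=8: r + 7k = 3594.995 → ⌈·⌉ = 3595
j=9: r + 8k = 4069.352142… → ⌈·⌉ = 4070
j=10: r + 9k = 4543.709285… → ⌈·⌉ = 4544
j=11: r + 10k = 5018.066428… → ⌈·⌉ = 5019
j=12: r + 11k = 5492.423571… → ⌈·⌉ = 5493
j=13: r + 12k = 5966.780714… → ⌈·⌉ = 5967
j=14: r + 13k = 6441.137857… → ⌈·⌉ = 6442

275, 749, 1224, 1698, 2172, 2647, 3121, 3595, 4070, 4544, 5019, 5493, 5967, 6442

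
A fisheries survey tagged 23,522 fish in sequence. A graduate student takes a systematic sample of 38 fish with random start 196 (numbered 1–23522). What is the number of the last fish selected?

k = 23522/38 = 619
38th selection = r + (38−1)·k = 196 + 37×619 = 196 + 22903 = 23099

23099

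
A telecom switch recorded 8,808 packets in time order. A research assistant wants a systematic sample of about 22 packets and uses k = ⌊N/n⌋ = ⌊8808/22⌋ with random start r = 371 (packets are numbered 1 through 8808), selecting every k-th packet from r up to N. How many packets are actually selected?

22

k = ⌊8808/22⌋ = 400
Achieved size = ⌊(8808 − 371)/400⌋ + 1 = ⌊8437/400⌋ + 1 = 21 + 1 = 22
(last selection: 371 + 21×400 = 8771 ≤ 8808; next would be 9171 > 8808)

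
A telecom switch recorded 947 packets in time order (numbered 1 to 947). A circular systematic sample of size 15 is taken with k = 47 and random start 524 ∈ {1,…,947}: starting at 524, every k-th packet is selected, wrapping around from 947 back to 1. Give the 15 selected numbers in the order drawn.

524, 571, 618, 665, 712, 759, 806, 853, 900, 947, 47, 94, 141, 188, 235

Selection 1: 524
Selection 2: 524 + 47 = 571
Selection 3: 571 + 47 = 618
Selection 4: 618 + 47 = 665
Selection 5: 665 + 47 = 712
Selection 6: 712 + 47 = 759
Selection 7: 759 + 47 = 806
Selection 8: 806 + 47 = 853
Selection 9: 853 + 47 = 900
Selection 10: 900 + 47 = 947
Selection 11: 947 + 47 = 994 → 994 − 947 = 47
Selection 12: 47 + 47 = 94
Selection 13: 94 + 47 = 141
Selection 14: 141 + 47 = 188
Selection 15: 188 + 47 = 235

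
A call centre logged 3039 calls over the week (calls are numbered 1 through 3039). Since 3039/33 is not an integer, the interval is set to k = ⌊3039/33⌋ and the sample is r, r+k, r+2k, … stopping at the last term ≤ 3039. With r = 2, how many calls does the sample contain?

34

k = ⌊3039/33⌋ = 92
Achieved size = ⌊(3039 − 2)/92⌋ + 1 = ⌊3037/92⌋ + 1 = 33 + 1 = 34
(last selection: 2 + 33×92 = 3038 ≤ 3039; next would be 3130 > 3039)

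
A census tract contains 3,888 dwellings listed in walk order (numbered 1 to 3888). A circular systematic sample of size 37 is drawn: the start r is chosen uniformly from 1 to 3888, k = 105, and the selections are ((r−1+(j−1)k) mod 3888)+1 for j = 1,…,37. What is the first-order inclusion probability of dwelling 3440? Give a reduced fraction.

37/3888

For each position j, as r ranges over 1…3888 the j-th selection hits every dwelling exactly once, so dwelling 3440 is selected for exactly 37 of the 3888 starts.
Inclusion probability = 37/3888.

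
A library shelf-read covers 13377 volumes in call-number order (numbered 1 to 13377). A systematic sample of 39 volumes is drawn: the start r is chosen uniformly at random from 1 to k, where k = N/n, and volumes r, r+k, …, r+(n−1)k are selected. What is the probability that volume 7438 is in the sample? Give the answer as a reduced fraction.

1/343

k = 13377/39 = 343.
Volume 7438 is selected iff r ≡ 7438 (mod 343); exactly one such r in {1,…,343}.
Inclusion probability = 1/343.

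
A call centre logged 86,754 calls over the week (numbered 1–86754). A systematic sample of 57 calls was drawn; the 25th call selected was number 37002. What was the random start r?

474

k = 86754/57 = 1522
r = 37002 − (25−1)×1522 = 37002 − 36528 = 474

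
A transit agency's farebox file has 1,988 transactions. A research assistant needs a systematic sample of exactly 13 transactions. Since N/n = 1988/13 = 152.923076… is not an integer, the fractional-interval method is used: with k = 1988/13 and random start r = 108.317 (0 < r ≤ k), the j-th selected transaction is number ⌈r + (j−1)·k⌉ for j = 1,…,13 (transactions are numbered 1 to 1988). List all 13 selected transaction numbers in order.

109, 262, 415, 568, 721, 873, 1026, 1179, 1332, 1485, 1638, 1791, 1944

j=1: r + 0k = 108.317 → ⌈·⌉ = 109
j=2: r + 1k = 261.240076… → ⌈·⌉ = 262
j=3: r + 2k = 414.163153… → ⌈·⌉ = 415
j=4: r + 3k = 567.086230… → ⌈·⌉ = 568
j=5: r + 4k = 720.009307… → ⌈·⌉ = 721
j=6: r + 5k = 872.932384… → ⌈·⌉ = 873
j=7: r + 6k = 1025.855461… → ⌈·⌉ = 1026
j=8: r + 7k = 1178.778538… → ⌈·⌉ = 1179
j=9: r + 8k = 1331.701615… → ⌈·⌉ = 1332
j=10: r + 9k = 1484.624692… → ⌈·⌉ = 1485
j=11: r + 10k = 1637.547769… → ⌈·⌉ = 1638
j=12: r + 11k = 1790.470846… → ⌈·⌉ = 1791
j=13: r + 12k = 1943.393923… → ⌈·⌉ = 1944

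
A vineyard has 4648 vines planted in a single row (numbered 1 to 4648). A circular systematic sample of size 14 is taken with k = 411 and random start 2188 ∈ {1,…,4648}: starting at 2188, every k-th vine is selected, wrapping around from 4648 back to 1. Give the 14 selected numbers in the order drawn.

2188, 2599, 3010, 3421, 3832, 4243, 6, 417, 828, 1239, 1650, 2061, 2472, 2883

Selection 1: 2188
Selection 2: 2188 + 411 = 2599
Selection 3: 2599 + 411 = 3010
Selection 4: 3010 + 411 = 3421
Selection 5: 3421 + 411 = 3832
Selection 6: 3832 + 411 = 4243
Selection 7: 4243 + 411 = 4654 → 4654 − 4648 = 6
Selection 8: 6 + 411 = 417
Selection 9: 417 + 411 = 828
Selection 10: 828 + 411 = 1239
Selection 11: 1239 + 411 = 1650
Selection 12: 1650 + 411 = 2061
Selection 13: 2061 + 411 = 2472
Selection 14: 2472 + 411 = 2883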